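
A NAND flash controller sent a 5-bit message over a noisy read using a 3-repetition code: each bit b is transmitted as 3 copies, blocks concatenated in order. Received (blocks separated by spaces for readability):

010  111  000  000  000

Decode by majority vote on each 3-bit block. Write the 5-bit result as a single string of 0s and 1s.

01000

Block 1 (010): 1 one → 0
Block 2 (111): 3 ones → 1
Block 3 (000): 0 ones → 0
Block 4 (000): 0 ones → 0
Block 5 (000): 0 ones → 0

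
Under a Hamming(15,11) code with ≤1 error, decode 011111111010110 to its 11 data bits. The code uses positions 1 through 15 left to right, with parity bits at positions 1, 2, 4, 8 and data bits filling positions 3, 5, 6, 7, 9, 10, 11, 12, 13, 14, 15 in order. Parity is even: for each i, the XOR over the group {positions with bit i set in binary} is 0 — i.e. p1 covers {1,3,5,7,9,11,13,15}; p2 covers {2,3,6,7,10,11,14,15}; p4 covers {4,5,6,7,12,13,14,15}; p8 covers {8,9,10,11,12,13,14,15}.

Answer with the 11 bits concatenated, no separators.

11111010110

s1 (pos 1,3,5,7,9,11,13,15): 0⊕1⊕1⊕1⊕1⊕1⊕1⊕0 = 0
s2 (pos 2,3,6,7,10,11,14,15): 1⊕1⊕1⊕1⊕0⊕1⊕1⊕0 = 0
s4 (pos 4,5,6,7,12,13,14,15): 1⊕1⊕1⊕1⊕0⊕1⊕1⊕0 = 0
s8 (pos 8,9,10,11,12,13,14,15): 1⊕1⊕0⊕1⊕0⊕1⊕1⊕0 = 1
Syndrome s8…s1 = 1000 → error at position 8.
Flip position 8: 011111111010110 → 011111101010110
Read data bits from positions 3,5,6,7,9,10,11,12,13,14,15: 11111010110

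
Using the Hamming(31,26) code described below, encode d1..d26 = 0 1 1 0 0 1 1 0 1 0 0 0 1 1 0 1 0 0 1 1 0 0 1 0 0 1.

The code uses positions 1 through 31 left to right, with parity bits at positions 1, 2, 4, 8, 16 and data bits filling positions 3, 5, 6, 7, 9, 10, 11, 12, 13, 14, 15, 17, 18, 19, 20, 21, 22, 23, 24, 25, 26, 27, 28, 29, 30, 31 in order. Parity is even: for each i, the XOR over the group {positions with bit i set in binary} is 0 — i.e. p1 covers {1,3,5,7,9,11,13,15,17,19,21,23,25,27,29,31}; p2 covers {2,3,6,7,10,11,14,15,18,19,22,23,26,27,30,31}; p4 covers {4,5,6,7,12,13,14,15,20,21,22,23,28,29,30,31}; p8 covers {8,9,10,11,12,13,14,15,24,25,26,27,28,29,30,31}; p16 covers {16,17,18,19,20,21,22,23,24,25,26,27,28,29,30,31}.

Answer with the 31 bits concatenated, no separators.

1000110101101001011010011001001

Place data at non-parity positions: p1 p2 0 p4 1 1 0 p8 0 1 1 0 1 0 0 p16 0 1 1 0 1 0 0 1 1 0 0 1 0 0 1
p1 (pos 1,3,5,7,9,11,13,15,17,19,21,23,25,27,29,31): XOR of data positions = 0⊕1⊕0⊕0⊕1⊕1⊕0⊕0⊕1⊕1⊕0⊕1⊕0⊕0⊕1 = 1
p2 (pos 2,3,6,7,10,11,14,15,18,19,22,23,26,27,30,31): XOR of data positions = 0⊕1⊕0⊕1⊕1⊕0⊕0⊕1⊕1⊕0⊕0⊕0⊕0⊕0⊕1 = 0
p4 (pos 4,5,6,7,12,13,14,15,20,21,22,23,28,29,30,31): XOR of data positions = 1⊕1⊕0⊕0⊕1⊕0⊕0⊕0⊕1⊕0⊕0⊕1⊕0⊕0⊕1 = 0
p8 (pos 8,9,10,11,12,13,14,15,24,25,26,27,28,29,30,31): XOR of data positions = 0⊕1⊕1⊕0⊕1⊕0⊕0⊕1⊕1⊕0⊕0⊕1⊕0⊕0⊕1 = 1
p16 (pos 16,17,18,19,20,21,22,23,24,25,26,27,28,29,30,31): XOR of data positions = 0⊕1⊕1⊕0⊕1⊕0⊕0⊕1⊕1⊕0⊕0⊕1⊕0⊕0⊕1 = 1
Codeword: 1000110101101001011010011001001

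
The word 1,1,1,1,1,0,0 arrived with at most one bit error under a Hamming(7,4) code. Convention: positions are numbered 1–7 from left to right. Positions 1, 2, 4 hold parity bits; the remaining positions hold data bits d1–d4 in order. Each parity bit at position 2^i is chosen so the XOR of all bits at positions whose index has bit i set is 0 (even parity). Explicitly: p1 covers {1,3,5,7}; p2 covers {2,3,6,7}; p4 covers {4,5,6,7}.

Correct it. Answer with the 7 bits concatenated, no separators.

0111100

s1 (pos 1,3,5,7): 1⊕1⊕1⊕0 = 1
s2 (pos 2,3,6,7): 1⊕1⊕0⊕0 = 0
s4 (pos 4,5,6,7): 1⊕1⊕0⊕0 = 0
Syndrome s4…s1 = 001 → error at position 1.
Flip position 1: 1111100 → 0111100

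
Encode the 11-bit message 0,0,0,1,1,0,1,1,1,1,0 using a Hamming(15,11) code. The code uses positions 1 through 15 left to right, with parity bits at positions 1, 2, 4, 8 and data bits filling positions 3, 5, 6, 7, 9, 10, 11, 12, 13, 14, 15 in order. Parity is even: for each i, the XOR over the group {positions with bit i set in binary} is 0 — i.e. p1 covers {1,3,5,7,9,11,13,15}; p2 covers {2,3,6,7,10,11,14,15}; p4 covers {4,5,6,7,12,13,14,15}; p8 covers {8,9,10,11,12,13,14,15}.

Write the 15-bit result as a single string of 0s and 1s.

Place data at non-parity positions: p1 p2 0 p4 0 0 1 p8 1 0 1 1 1 1 0
p1 (pos 1,3,5,7,9,11,13,15): XOR of data positions = 0⊕0⊕1⊕1⊕1⊕1⊕0 = 0
p2 (pos 2,3,6,7,10,11,14,15): XOR of data positions = 0⊕0⊕1⊕0⊕1⊕1⊕0 = 1
p4 (pos 4,5,6,7,12,13,14,15): XOR of data positions = 0⊕0⊕1⊕1⊕1⊕1⊕0 = 0
p8 (pos 8,9,10,11,12,13,14,15): XOR of data positions = 1⊕0⊕1⊕1⊕1⊕1⊕0 = 1
Codeword: 010000111011110

010000111011110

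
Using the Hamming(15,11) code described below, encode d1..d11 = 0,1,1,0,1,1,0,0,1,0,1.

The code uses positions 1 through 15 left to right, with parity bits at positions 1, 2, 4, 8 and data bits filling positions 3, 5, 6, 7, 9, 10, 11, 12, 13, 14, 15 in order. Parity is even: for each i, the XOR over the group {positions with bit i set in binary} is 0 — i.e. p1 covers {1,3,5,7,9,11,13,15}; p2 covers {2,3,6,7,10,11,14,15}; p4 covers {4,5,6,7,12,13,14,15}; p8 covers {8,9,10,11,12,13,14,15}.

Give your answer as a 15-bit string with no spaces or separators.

010011001100101

Place data at non-parity positions: p1 p2 0 p4 1 1 0 p8 1 1 0 0 1 0 1
p1 (pos 1,3,5,7,9,11,13,15): XOR of data positions = 0⊕1⊕0⊕1⊕0⊕1⊕1 = 0
p2 (pos 2,3,6,7,10,11,14,15): XOR of data positions = 0⊕1⊕0⊕1⊕0⊕0⊕1 = 1
p4 (pos 4,5,6,7,12,13,14,15): XOR of data positions = 1⊕1⊕0⊕0⊕1⊕0⊕1 = 0
p8 (pos 8,9,10,11,12,13,14,15): XOR of data positions = 1⊕1⊕0⊕0⊕1⊕0⊕1 = 0
Codeword: 010011001100101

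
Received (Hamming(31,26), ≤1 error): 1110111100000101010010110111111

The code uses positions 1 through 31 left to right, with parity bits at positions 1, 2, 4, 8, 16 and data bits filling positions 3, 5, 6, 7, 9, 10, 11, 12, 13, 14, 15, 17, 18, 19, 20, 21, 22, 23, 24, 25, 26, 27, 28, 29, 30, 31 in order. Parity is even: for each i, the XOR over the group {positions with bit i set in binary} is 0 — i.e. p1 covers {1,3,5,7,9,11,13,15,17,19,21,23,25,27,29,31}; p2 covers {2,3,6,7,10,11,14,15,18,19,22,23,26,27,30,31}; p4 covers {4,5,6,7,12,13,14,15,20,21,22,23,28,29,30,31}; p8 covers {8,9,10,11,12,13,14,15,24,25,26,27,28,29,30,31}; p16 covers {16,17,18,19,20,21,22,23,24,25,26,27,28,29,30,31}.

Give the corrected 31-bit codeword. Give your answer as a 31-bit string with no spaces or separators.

s1 (pos 1,3,5,7,9,11,13,15,17,19,21,23,25,27,29,31): 1⊕1⊕1⊕1⊕0⊕0⊕0⊕0⊕0⊕0⊕1⊕1⊕0⊕1⊕1⊕1 = 1
s2 (pos 2,3,6,7,10,11,14,15,18,19,22,23,26,27,30,31): 1⊕1⊕1⊕1⊕0⊕0⊕1⊕0⊕1⊕0⊕0⊕1⊕1⊕1⊕1⊕1 = 1
s4 (pos 4,5,6,7,12,13,14,15,20,21,22,23,28,29,30,31): 0⊕1⊕1⊕1⊕0⊕0⊕1⊕0⊕0⊕1⊕0⊕1⊕1⊕1⊕1⊕1 = 0
s8 (pos 8,9,10,11,12,13,14,15,24,25,26,27,28,29,30,31): 1⊕0⊕0⊕0⊕0⊕0⊕1⊕0⊕1⊕0⊕1⊕1⊕1⊕1⊕1⊕1 = 1
s16 (pos 16,17,18,19,20,21,22,23,24,25,26,27,28,29,30,31): 1⊕0⊕1⊕0⊕0⊕1⊕0⊕1⊕1⊕0⊕1⊕1⊕1⊕1⊕1⊕1 = 1
Syndrome s16…s1 = 11011 → error at position 27.
Flip position 27: 1110111100000101010010110111111 → 1110111100000101010010110101111

1110111100000101010010110101111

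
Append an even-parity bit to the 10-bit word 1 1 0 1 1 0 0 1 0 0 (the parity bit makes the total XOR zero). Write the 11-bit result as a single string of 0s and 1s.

XOR of the 10 data bits: 1⊕1⊕0⊕1⊕1⊕0⊕0⊕1⊕0⊕0 = 1
Parity bit = 1 (so all 11 bits XOR to 0).

11011001001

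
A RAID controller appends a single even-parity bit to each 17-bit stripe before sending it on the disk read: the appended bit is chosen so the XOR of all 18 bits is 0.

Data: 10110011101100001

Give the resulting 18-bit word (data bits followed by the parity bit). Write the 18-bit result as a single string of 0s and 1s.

XOR of the 17 data bits: 1⊕0⊕1⊕1⊕0⊕0⊕1⊕1⊕1⊕0⊕1⊕1⊕0⊕0⊕0⊕0⊕1 = 1
Parity bit = 1 (so all 18 bits XOR to 0).

101100111011000011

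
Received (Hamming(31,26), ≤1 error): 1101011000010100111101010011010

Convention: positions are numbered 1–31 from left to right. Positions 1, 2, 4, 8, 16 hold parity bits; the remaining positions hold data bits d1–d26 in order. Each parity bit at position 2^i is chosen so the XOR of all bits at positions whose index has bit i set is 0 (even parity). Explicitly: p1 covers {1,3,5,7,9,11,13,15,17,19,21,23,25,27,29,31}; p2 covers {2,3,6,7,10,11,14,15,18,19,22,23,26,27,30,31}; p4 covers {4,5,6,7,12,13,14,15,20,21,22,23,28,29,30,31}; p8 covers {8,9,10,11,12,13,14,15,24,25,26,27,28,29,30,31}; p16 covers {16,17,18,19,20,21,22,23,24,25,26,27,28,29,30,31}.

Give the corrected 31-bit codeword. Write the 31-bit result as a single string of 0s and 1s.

s1 (pos 1,3,5,7,9,11,13,15,17,19,21,23,25,27,29,31): 1⊕0⊕0⊕1⊕0⊕0⊕0⊕0⊕1⊕1⊕0⊕0⊕0⊕1⊕0⊕0 = 1
s2 (pos 2,3,6,7,10,11,14,15,18,19,22,23,26,27,30,31): 1⊕0⊕1⊕1⊕0⊕0⊕1⊕0⊕1⊕1⊕1⊕0⊕0⊕1⊕1⊕0 = 1
s4 (pos 4,5,6,7,12,13,14,15,20,21,22,23,28,29,30,31): 1⊕0⊕1⊕1⊕1⊕0⊕1⊕0⊕1⊕0⊕1⊕0⊕1⊕0⊕1⊕0 = 1
s8 (pos 8,9,10,11,12,13,14,15,24,25,26,27,28,29,30,31): 0⊕0⊕0⊕0⊕1⊕0⊕1⊕0⊕1⊕0⊕0⊕1⊕1⊕0⊕1⊕0 = 0
s16 (pos 16,17,18,19,20,21,22,23,24,25,26,27,28,29,30,31): 0⊕1⊕1⊕1⊕1⊕0⊕1⊕0⊕1⊕0⊕0⊕1⊕1⊕0⊕1⊕0 = 1
Syndrome s16…s1 = 10111 → error at position 23.
Flip position 23: 1101011000010100111101010011010 → 1101011000010100111101110011010

1101011000010100111101110011010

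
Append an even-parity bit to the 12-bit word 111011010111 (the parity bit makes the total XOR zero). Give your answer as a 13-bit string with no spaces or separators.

1110110101111

XOR of the 12 data bits: 1⊕1⊕1⊕0⊕1⊕1⊕0⊕1⊕0⊕1⊕1⊕1 = 1
Parity bit = 1 (so all 13 bits XOR to 0).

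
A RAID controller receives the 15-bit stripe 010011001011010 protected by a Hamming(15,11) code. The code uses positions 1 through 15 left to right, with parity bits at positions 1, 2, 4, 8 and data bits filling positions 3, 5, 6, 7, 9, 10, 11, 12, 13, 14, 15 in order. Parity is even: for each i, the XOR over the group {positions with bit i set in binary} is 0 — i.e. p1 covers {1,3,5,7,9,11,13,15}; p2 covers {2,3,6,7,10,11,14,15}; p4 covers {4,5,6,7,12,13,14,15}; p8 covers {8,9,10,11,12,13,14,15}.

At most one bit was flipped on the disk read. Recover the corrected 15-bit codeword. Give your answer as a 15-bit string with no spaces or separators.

s1 (pos 1,3,5,7,9,11,13,15): 0⊕0⊕1⊕0⊕1⊕1⊕0⊕0 = 1
s2 (pos 2,3,6,7,10,11,14,15): 1⊕0⊕1⊕0⊕0⊕1⊕1⊕0 = 0
s4 (pos 4,5,6,7,12,13,14,15): 0⊕1⊕1⊕0⊕1⊕0⊕1⊕0 = 0
s8 (pos 8,9,10,11,12,13,14,15): 0⊕1⊕0⊕1⊕1⊕0⊕1⊕0 = 0
Syndrome s8…s1 = 0001 → error at position 1.
Flip position 1: 010011001011010 → 110011001011010

110011001011010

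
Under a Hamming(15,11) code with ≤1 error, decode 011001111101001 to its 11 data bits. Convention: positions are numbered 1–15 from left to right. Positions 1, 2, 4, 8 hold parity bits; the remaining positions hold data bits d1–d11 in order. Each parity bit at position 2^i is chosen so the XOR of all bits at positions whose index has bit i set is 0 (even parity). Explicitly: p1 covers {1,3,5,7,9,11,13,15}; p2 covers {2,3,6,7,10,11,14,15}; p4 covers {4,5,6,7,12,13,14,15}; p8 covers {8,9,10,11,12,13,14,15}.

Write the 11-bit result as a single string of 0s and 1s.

10111101001

s1 (pos 1,3,5,7,9,11,13,15): 0⊕1⊕0⊕1⊕1⊕0⊕0⊕1 = 0
s2 (pos 2,3,6,7,10,11,14,15): 1⊕1⊕1⊕1⊕1⊕0⊕0⊕1 = 0
s4 (pos 4,5,6,7,12,13,14,15): 0⊕0⊕1⊕1⊕1⊕0⊕0⊕1 = 0
s8 (pos 8,9,10,11,12,13,14,15): 1⊕1⊕1⊕0⊕1⊕0⊕0⊕1 = 1
Syndrome s8…s1 = 1000 → error at position 8.
Flip position 8: 011001111101001 → 011001101101001
Read data bits from positions 3,5,6,7,9,10,11,12,13,14,15: 10111101001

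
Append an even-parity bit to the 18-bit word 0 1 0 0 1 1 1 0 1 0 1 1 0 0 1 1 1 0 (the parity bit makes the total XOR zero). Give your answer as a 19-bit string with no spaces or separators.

XOR of the 18 data bits: 0⊕1⊕0⊕0⊕1⊕1⊕1⊕0⊕1⊕0⊕1⊕1⊕0⊕0⊕1⊕1⊕1⊕0 = 0
Parity bit = 0 (so all 19 bits XOR to 0).

0100111010110011100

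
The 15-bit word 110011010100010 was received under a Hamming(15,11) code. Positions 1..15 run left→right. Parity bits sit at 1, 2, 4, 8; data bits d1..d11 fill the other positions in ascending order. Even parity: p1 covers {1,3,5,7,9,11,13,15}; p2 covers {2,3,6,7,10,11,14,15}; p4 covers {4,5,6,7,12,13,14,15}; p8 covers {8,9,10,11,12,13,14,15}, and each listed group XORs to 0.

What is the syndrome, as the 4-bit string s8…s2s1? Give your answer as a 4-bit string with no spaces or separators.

1100

s1 (pos 1,3,5,7,9,11,13,15): 1⊕0⊕1⊕0⊕0⊕0⊕0⊕0 = 0
s2 (pos 2,3,6,7,10,11,14,15): 1⊕0⊕1⊕0⊕1⊕0⊕1⊕0 = 0
s4 (pos 4,5,6,7,12,13,14,15): 0⊕1⊕1⊕0⊕0⊕0⊕1⊕0 = 1
s8 (pos 8,9,10,11,12,13,14,15): 1⊕0⊕1⊕0⊕0⊕0⊕1⊕0 = 1
Syndrome s8…s1 = 1100 → error at position 12.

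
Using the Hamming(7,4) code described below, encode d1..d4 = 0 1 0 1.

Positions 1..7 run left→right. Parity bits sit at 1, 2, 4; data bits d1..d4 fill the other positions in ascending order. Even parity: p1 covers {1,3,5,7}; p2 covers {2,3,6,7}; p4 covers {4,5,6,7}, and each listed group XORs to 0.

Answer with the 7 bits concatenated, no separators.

Place data at non-parity positions: p1 p2 0 p4 1 0 1
p1 (pos 1,3,5,7): XOR of data positions = 0⊕1⊕1 = 0
p2 (pos 2,3,6,7): XOR of data positions = 0⊕0⊕1 = 1
p4 (pos 4,5,6,7): XOR of data positions = 1⊕0⊕1 = 0
Codeword: 0100101

0100101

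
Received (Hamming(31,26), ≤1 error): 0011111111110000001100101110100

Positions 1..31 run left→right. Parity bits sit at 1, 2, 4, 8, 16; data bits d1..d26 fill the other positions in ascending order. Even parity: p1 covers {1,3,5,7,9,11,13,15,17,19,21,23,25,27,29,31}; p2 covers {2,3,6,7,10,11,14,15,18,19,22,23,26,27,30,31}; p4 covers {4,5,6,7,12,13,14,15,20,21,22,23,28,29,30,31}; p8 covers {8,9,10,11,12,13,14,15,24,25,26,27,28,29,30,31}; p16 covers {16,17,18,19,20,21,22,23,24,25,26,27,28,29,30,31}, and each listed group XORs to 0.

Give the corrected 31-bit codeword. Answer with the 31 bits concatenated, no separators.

0011111111110000001100101010100

s1 (pos 1,3,5,7,9,11,13,15,17,19,21,23,25,27,29,31): 0⊕1⊕1⊕1⊕1⊕1⊕0⊕0⊕0⊕1⊕0⊕1⊕1⊕1⊕1⊕0 = 0
s2 (pos 2,3,6,7,10,11,14,15,18,19,22,23,26,27,30,31): 0⊕1⊕1⊕1⊕1⊕1⊕0⊕0⊕0⊕1⊕0⊕1⊕1⊕1⊕0⊕0 = 1
s4 (pos 4,5,6,7,12,13,14,15,20,21,22,23,28,29,30,31): 1⊕1⊕1⊕1⊕1⊕0⊕0⊕0⊕1⊕0⊕0⊕1⊕0⊕1⊕0⊕0 = 0
s8 (pos 8,9,10,11,12,13,14,15,24,25,26,27,28,29,30,31): 1⊕1⊕1⊕1⊕1⊕0⊕0⊕0⊕0⊕1⊕1⊕1⊕0⊕1⊕0⊕0 = 1
s16 (pos 16,17,18,19,20,21,22,23,24,25,26,27,28,29,30,31): 0⊕0⊕0⊕1⊕1⊕0⊕0⊕1⊕0⊕1⊕1⊕1⊕0⊕1⊕0⊕0 = 1
Syndrome s16…s1 = 11010 → error at position 26.
Flip position 26: 0011111111110000001100101110100 → 0011111111110000001100101010100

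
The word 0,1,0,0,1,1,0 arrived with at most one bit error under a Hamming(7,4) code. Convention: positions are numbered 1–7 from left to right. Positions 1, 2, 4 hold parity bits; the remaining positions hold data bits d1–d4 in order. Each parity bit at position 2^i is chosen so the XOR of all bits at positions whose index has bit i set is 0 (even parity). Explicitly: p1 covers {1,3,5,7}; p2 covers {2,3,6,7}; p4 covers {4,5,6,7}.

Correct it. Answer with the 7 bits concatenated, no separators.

s1 (pos 1,3,5,7): 0⊕0⊕1⊕0 = 1
s2 (pos 2,3,6,7): 1⊕0⊕1⊕0 = 0
s4 (pos 4,5,6,7): 0⊕1⊕1⊕0 = 0
Syndrome s4…s1 = 001 → error at position 1.
Flip position 1: 0100110 → 1100110

1100110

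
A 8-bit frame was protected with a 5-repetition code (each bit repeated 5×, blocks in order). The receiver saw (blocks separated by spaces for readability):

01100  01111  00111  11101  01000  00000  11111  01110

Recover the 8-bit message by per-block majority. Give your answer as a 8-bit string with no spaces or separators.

Block 1 (01100): 2 ones → 0
Block 2 (01111): 4 ones → 1
Block 3 (00111): 3 ones → 1
Block 4 (11101): 4 ones → 1
Block 5 (01000): 1 one → 0
Block 6 (00000): 0 ones → 0
Block 7 (11111): 5 ones → 1
Block 8 (01110): 3 ones → 1

01110011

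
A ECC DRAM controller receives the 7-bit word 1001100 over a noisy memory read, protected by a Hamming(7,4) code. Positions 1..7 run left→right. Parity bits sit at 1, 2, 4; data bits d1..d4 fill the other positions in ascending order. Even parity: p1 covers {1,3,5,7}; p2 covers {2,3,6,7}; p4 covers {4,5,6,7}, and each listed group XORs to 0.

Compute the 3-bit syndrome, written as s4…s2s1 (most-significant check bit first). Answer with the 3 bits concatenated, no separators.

s1 (pos 1,3,5,7): 1⊕0⊕1⊕0 = 0
s2 (pos 2,3,6,7): 0⊕0⊕0⊕0 = 0
s4 (pos 4,5,6,7): 1⊕1⊕0⊕0 = 0
Syndrome s4…s1 = 000 → no error.

000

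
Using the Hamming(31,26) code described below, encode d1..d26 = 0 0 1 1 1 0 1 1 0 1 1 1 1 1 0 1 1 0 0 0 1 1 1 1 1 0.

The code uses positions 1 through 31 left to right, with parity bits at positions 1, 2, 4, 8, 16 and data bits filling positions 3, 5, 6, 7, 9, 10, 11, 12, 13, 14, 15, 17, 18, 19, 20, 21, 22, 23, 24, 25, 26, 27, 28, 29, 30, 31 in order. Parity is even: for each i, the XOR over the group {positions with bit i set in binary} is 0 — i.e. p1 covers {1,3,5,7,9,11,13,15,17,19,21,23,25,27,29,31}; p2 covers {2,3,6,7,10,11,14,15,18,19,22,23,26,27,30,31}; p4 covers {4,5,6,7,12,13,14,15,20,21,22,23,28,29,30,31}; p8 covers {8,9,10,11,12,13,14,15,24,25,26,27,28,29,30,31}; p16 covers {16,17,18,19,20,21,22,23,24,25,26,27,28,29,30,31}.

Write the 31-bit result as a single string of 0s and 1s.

1100011010110110111011000111110

Place data at non-parity positions: p1 p2 0 p4 0 1 1 p8 1 0 1 1 0 1 1 p16 1 1 1 0 1 1 0 0 0 1 1 1 1 1 0
p1 (pos 1,3,5,7,9,11,13,15,17,19,21,23,25,27,29,31): XOR of data positions = 0⊕0⊕1⊕1⊕1⊕0⊕1⊕1⊕1⊕1⊕0⊕0⊕1⊕1⊕0 = 1
p2 (pos 2,3,6,7,10,11,14,15,18,19,22,23,26,27,30,31): XOR of data positions = 0⊕1⊕1⊕0⊕1⊕1⊕1⊕1⊕1⊕1⊕0⊕1⊕1⊕1⊕0 = 1
p4 (pos 4,5,6,7,12,13,14,15,20,21,22,23,28,29,30,31): XOR of data positions = 0⊕1⊕1⊕1⊕0⊕1⊕1⊕0⊕1⊕1⊕0⊕1⊕1⊕1⊕0 = 0
p8 (pos 8,9,10,11,12,13,14,15,24,25,26,27,28,29,30,31): XOR of data positions = 1⊕0⊕1⊕1⊕0⊕1⊕1⊕0⊕0⊕1⊕1⊕1⊕1⊕1⊕0 = 0
p16 (pos 16,17,18,19,20,21,22,23,24,25,26,27,28,29,30,31): XOR of data positions = 1⊕1⊕1⊕0⊕1⊕1⊕0⊕0⊕0⊕1⊕1⊕1⊕1⊕1⊕0 = 0
Codeword: 1100011010110110111011000111110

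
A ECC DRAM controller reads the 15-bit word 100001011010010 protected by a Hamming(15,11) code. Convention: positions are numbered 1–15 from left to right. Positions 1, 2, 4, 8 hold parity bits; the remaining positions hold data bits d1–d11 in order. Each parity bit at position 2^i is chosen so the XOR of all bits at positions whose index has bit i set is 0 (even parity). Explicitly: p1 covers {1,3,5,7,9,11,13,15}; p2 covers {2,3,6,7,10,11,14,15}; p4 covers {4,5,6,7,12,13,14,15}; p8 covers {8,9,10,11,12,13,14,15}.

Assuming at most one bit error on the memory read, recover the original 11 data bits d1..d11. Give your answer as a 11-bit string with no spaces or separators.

10101010010

s1 (pos 1,3,5,7,9,11,13,15): 1⊕0⊕0⊕0⊕1⊕1⊕0⊕0 = 1
s2 (pos 2,3,6,7,10,11,14,15): 0⊕0⊕1⊕0⊕0⊕1⊕1⊕0 = 1
s4 (pos 4,5,6,7,12,13,14,15): 0⊕0⊕1⊕0⊕0⊕0⊕1⊕0 = 0
s8 (pos 8,9,10,11,12,13,14,15): 1⊕1⊕0⊕1⊕0⊕0⊕1⊕0 = 0
Syndrome s8…s1 = 0011 → error at position 3.
Flip position 3: 100001011010010 → 101001011010010
Read data bits from positions 3,5,6,7,9,10,11,12,13,14,15: 10101010010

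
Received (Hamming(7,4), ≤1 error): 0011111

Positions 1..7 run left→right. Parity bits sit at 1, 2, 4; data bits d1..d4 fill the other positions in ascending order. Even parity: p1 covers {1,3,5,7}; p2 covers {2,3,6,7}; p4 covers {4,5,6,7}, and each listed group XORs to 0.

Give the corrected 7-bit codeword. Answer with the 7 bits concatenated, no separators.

s1 (pos 1,3,5,7): 0⊕1⊕1⊕1 = 1
s2 (pos 2,3,6,7): 0⊕1⊕1⊕1 = 1
s4 (pos 4,5,6,7): 1⊕1⊕1⊕1 = 0
Syndrome s4…s1 = 011 → error at position 3.
Flip position 3: 0011111 → 0001111

0001111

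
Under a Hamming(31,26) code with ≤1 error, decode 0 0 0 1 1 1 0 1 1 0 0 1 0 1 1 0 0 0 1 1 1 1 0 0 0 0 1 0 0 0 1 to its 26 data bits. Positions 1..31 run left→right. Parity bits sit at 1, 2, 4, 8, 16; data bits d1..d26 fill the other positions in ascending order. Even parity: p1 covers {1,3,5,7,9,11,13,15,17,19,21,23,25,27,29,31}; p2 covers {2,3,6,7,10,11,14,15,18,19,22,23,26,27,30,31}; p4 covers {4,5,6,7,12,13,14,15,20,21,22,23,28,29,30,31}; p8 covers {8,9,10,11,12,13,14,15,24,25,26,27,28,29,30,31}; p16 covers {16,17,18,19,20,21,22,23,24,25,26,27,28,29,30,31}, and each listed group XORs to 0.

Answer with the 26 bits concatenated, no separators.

s1 (pos 1,3,5,7,9,11,13,15,17,19,21,23,25,27,29,31): 0⊕0⊕1⊕0⊕1⊕0⊕0⊕1⊕0⊕1⊕1⊕0⊕0⊕1⊕0⊕1 = 1
s2 (pos 2,3,6,7,10,11,14,15,18,19,22,23,26,27,30,31): 0⊕0⊕1⊕0⊕0⊕0⊕1⊕1⊕0⊕1⊕1⊕0⊕0⊕1⊕0⊕1 = 1
s4 (pos 4,5,6,7,12,13,14,15,20,21,22,23,28,29,30,31): 1⊕1⊕1⊕0⊕1⊕0⊕1⊕1⊕1⊕1⊕1⊕0⊕0⊕0⊕0⊕1 = 0
s8 (pos 8,9,10,11,12,13,14,15,24,25,26,27,28,29,30,31): 1⊕1⊕0⊕0⊕1⊕0⊕1⊕1⊕0⊕0⊕0⊕1⊕0⊕0⊕0⊕1 = 1
s16 (pos 16,17,18,19,20,21,22,23,24,25,26,27,28,29,30,31): 0⊕0⊕0⊕1⊕1⊕1⊕1⊕0⊕0⊕0⊕0⊕1⊕0⊕0⊕0⊕1 = 0
Syndrome s16…s1 = 01011 → error at position 11.
Flip position 11: 0001110110010110001111000010001 → 0001110110110110001111000010001
Read data bits from positions 3,5,6,7,9,10,11,12,13,14,15,17,18,19,20,21,22,23,24,25,26,27,28,29,30,31: 01101011011001111000010001

01101011011001111000010001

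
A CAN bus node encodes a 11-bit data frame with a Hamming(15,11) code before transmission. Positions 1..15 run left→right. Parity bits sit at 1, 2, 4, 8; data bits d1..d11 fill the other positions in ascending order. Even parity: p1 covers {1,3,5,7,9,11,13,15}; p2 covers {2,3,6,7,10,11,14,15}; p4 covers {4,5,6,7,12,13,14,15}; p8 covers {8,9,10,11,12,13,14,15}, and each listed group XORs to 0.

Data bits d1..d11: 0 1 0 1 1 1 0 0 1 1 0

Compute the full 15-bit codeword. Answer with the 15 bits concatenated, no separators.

010010101100110

Place data at non-parity positions: p1 p2 0 p4 1 0 1 p8 1 1 0 0 1 1 0
p1 (pos 1,3,5,7,9,11,13,15): XOR of data positions = 0⊕1⊕1⊕1⊕0⊕1⊕0 = 0
p2 (pos 2,3,6,7,10,11,14,15): XOR of data positions = 0⊕0⊕1⊕1⊕0⊕1⊕0 = 1
p4 (pos 4,5,6,7,12,13,14,15): XOR of data positions = 1⊕0⊕1⊕0⊕1⊕1⊕0 = 0
p8 (pos 8,9,10,11,12,13,14,15): XOR of data positions = 1⊕1⊕0⊕0⊕1⊕1⊕0 = 0
Codeword: 010010101100110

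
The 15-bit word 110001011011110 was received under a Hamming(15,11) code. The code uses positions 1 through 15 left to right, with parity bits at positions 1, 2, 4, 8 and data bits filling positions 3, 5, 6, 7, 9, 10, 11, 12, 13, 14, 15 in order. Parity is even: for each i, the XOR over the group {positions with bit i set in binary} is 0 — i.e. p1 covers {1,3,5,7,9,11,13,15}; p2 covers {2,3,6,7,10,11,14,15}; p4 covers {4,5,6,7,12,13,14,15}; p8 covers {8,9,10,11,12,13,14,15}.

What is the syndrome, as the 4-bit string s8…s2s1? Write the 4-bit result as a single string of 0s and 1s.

0000

s1 (pos 1,3,5,7,9,11,13,15): 1⊕0⊕0⊕0⊕1⊕1⊕1⊕0 = 0
s2 (pos 2,3,6,7,10,11,14,15): 1⊕0⊕1⊕0⊕0⊕1⊕1⊕0 = 0
s4 (pos 4,5,6,7,12,13,14,15): 0⊕0⊕1⊕0⊕1⊕1⊕1⊕0 = 0
s8 (pos 8,9,10,11,12,13,14,15): 1⊕1⊕0⊕1⊕1⊕1⊕1⊕0 = 0
Syndrome s8…s1 = 0000 → no error.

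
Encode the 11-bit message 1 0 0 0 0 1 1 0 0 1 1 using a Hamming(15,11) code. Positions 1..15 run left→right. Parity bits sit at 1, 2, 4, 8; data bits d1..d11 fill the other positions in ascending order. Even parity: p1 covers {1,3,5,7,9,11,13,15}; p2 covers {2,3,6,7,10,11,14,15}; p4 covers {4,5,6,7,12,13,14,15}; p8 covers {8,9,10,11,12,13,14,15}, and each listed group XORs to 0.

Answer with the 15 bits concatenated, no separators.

Place data at non-parity positions: p1 p2 1 p4 0 0 0 p8 0 1 1 0 0 1 1
p1 (pos 1,3,5,7,9,11,13,15): XOR of data positions = 1⊕0⊕0⊕0⊕1⊕0⊕1 = 1
p2 (pos 2,3,6,7,10,11,14,15): XOR of data positions = 1⊕0⊕0⊕1⊕1⊕1⊕1 = 1
p4 (pos 4,5,6,7,12,13,14,15): XOR of data positions = 0⊕0⊕0⊕0⊕0⊕1⊕1 = 0
p8 (pos 8,9,10,11,12,13,14,15): XOR of data positions = 0⊕1⊕1⊕0⊕0⊕1⊕1 = 0
Codeword: 111000000110011

111000000110011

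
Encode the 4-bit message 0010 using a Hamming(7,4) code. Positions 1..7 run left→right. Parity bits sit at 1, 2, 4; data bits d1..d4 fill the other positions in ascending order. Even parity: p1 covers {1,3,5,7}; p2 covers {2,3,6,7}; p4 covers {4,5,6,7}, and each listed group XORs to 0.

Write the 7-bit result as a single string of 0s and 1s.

Place data at non-parity positions: p1 p2 0 p4 0 1 0
p1 (pos 1,3,5,7): XOR of data positions = 0⊕0⊕0 = 0
p2 (pos 2,3,6,7): XOR of data positions = 0⊕1⊕0 = 1
p4 (pos 4,5,6,7): XOR of data positions = 0⊕1⊕0 = 1
Codeword: 0101010

0101010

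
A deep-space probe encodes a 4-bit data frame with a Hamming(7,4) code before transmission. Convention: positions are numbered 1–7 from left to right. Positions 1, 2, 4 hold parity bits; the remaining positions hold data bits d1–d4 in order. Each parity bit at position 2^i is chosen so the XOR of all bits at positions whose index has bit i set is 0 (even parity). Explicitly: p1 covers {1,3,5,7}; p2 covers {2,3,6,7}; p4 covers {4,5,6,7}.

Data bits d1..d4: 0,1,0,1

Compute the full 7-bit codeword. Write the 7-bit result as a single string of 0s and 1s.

0100101

Place data at non-parity positions: p1 p2 0 p4 1 0 1
p1 (pos 1,3,5,7): XOR of data positions = 0⊕1⊕1 = 0
p2 (pos 2,3,6,7): XOR of data positions = 0⊕0⊕1 = 1
p4 (pos 4,5,6,7): XOR of data positions = 1⊕0⊕1 = 0
Codeword: 0100101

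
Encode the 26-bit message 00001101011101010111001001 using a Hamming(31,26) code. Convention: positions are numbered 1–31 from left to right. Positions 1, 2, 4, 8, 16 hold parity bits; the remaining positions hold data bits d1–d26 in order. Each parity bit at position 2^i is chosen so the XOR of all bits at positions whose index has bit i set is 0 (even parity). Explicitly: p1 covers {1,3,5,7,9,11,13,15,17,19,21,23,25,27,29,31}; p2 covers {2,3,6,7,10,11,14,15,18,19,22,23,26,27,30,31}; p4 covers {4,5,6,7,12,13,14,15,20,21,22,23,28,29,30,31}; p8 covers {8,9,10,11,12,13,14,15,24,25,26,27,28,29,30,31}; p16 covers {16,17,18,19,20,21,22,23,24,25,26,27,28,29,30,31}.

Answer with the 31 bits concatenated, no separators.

Place data at non-parity positions: p1 p2 0 p4 0 0 0 p8 1 1 0 1 0 1 1 p16 1 0 1 0 1 0 1 1 1 0 0 1 0 0 1
p1 (pos 1,3,5,7,9,11,13,15,17,19,21,23,25,27,29,31): XOR of data positions = 0⊕0⊕0⊕1⊕0⊕0⊕1⊕1⊕1⊕1⊕1⊕1⊕0⊕0⊕1 = 0
p2 (pos 2,3,6,7,10,11,14,15,18,19,22,23,26,27,30,31): XOR of data positions = 0⊕0⊕0⊕1⊕0⊕1⊕1⊕0⊕1⊕0⊕1⊕0⊕0⊕0⊕1 = 0
p4 (pos 4,5,6,7,12,13,14,15,20,21,22,23,28,29,30,31): XOR of data positions = 0⊕0⊕0⊕1⊕0⊕1⊕1⊕0⊕1⊕0⊕1⊕1⊕0⊕0⊕1 = 1
p8 (pos 8,9,10,11,12,13,14,15,24,25,26,27,28,29,30,31): XOR of data positions = 1⊕1⊕0⊕1⊕0⊕1⊕1⊕1⊕1⊕0⊕0⊕1⊕0⊕0⊕1 = 1
p16 (pos 16,17,18,19,20,21,22,23,24,25,26,27,28,29,30,31): XOR of data positions = 1⊕0⊕1⊕0⊕1⊕0⊕1⊕1⊕1⊕0⊕0⊕1⊕0⊕0⊕1 = 0
Codeword: 0001000111010110101010111001001

0001000111010110101010111001001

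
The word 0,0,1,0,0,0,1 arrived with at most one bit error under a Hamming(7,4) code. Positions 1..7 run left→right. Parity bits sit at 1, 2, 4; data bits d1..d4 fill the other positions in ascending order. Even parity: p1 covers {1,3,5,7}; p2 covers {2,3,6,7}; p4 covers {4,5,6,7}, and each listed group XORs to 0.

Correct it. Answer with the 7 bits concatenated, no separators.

0011001

s1 (pos 1,3,5,7): 0⊕1⊕0⊕1 = 0
s2 (pos 2,3,6,7): 0⊕1⊕0⊕1 = 0
s4 (pos 4,5,6,7): 0⊕0⊕0⊕1 = 1
Syndrome s4…s1 = 100 → error at position 4.
Flip position 4: 0010001 → 0011001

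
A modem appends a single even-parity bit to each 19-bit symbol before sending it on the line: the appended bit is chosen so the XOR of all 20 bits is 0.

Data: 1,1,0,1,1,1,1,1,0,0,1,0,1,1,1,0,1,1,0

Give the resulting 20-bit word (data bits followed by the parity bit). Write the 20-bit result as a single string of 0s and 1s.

XOR of the 19 data bits: 1⊕1⊕0⊕1⊕1⊕1⊕1⊕1⊕0⊕0⊕1⊕0⊕1⊕1⊕1⊕0⊕1⊕1⊕0 = 1
Parity bit = 1 (so all 20 bits XOR to 0).

11011111001011101101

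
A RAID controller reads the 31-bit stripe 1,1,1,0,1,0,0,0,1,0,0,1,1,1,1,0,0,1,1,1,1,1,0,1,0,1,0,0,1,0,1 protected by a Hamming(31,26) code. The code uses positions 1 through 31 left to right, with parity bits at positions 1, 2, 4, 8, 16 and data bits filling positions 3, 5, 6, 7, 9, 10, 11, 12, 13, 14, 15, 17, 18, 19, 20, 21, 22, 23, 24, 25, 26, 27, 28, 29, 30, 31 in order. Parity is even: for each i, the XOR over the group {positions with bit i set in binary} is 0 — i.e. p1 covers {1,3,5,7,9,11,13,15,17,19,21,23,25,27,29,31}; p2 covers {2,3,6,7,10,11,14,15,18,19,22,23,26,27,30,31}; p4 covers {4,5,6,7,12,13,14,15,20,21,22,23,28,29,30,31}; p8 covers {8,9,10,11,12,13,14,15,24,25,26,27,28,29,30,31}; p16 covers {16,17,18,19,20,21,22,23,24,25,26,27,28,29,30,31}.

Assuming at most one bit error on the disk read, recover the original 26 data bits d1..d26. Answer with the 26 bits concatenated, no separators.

s1 (pos 1,3,5,7,9,11,13,15,17,19,21,23,25,27,29,31): 1⊕1⊕1⊕0⊕1⊕0⊕1⊕1⊕0⊕1⊕1⊕0⊕0⊕0⊕1⊕1 = 0
s2 (pos 2,3,6,7,10,11,14,15,18,19,22,23,26,27,30,31): 1⊕1⊕0⊕0⊕0⊕0⊕1⊕1⊕1⊕1⊕1⊕0⊕1⊕0⊕0⊕1 = 1
s4 (pos 4,5,6,7,12,13,14,15,20,21,22,23,28,29,30,31): 0⊕1⊕0⊕0⊕1⊕1⊕1⊕1⊕1⊕1⊕1⊕0⊕0⊕1⊕0⊕1 = 0
s8 (pos 8,9,10,11,12,13,14,15,24,25,26,27,28,29,30,31): 0⊕1⊕0⊕0⊕1⊕1⊕1⊕1⊕1⊕0⊕1⊕0⊕0⊕1⊕0⊕1 = 1
s16 (pos 16,17,18,19,20,21,22,23,24,25,26,27,28,29,30,31): 0⊕0⊕1⊕1⊕1⊕1⊕1⊕0⊕1⊕0⊕1⊕0⊕0⊕1⊕0⊕1 = 1
Syndrome s16…s1 = 11010 → error at position 26.
Flip position 26: 1110100010011110011111010100101 → 1110100010011110011111010000101
Read data bits from positions 3,5,6,7,9,10,11,12,13,14,15,17,18,19,20,21,22,23,24,25,26,27,28,29,30,31: 11001001111011111010000101

11001001111011111010000101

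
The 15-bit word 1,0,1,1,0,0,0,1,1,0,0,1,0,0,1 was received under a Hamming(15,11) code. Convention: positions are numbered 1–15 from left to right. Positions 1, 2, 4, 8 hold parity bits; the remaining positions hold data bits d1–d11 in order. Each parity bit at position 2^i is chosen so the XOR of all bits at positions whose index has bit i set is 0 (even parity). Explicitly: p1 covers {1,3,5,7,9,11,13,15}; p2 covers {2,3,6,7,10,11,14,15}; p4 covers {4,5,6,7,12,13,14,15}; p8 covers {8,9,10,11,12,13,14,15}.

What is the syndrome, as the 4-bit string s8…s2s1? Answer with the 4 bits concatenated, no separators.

s1 (pos 1,3,5,7,9,11,13,15): 1⊕1⊕0⊕0⊕1⊕0⊕0⊕1 = 0
s2 (pos 2,3,6,7,10,11,14,15): 0⊕1⊕0⊕0⊕0⊕0⊕0⊕1 = 0
s4 (pos 4,5,6,7,12,13,14,15): 1⊕0⊕0⊕0⊕1⊕0⊕0⊕1 = 1
s8 (pos 8,9,10,11,12,13,14,15): 1⊕1⊕0⊕0⊕1⊕0⊕0⊕1 = 0
Syndrome s8…s1 = 0100 → error at position 4.

0100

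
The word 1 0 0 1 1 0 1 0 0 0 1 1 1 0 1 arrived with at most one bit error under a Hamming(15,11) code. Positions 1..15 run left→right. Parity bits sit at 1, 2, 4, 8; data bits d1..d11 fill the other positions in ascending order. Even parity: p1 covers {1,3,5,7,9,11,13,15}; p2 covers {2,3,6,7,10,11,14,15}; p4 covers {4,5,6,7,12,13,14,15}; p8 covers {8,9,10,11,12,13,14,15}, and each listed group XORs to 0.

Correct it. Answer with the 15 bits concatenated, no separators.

s1 (pos 1,3,5,7,9,11,13,15): 1⊕0⊕1⊕1⊕0⊕1⊕1⊕1 = 0
s2 (pos 2,3,6,7,10,11,14,15): 0⊕0⊕0⊕1⊕0⊕1⊕0⊕1 = 1
s4 (pos 4,5,6,7,12,13,14,15): 1⊕1⊕0⊕1⊕1⊕1⊕0⊕1 = 0
s8 (pos 8,9,10,11,12,13,14,15): 0⊕0⊕0⊕1⊕1⊕1⊕0⊕1 = 0
Syndrome s8…s1 = 0010 → error at position 2.
Flip position 2: 100110100011101 → 110110100011101

110110100011101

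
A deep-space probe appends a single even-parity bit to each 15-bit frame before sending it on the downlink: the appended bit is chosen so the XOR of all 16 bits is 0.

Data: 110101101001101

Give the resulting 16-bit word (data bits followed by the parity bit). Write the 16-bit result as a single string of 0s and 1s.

XOR of the 15 data bits: 1⊕1⊕0⊕1⊕0⊕1⊕1⊕0⊕1⊕0⊕0⊕1⊕1⊕0⊕1 = 1
Parity bit = 1 (so all 16 bits XOR to 0).

1101011010011011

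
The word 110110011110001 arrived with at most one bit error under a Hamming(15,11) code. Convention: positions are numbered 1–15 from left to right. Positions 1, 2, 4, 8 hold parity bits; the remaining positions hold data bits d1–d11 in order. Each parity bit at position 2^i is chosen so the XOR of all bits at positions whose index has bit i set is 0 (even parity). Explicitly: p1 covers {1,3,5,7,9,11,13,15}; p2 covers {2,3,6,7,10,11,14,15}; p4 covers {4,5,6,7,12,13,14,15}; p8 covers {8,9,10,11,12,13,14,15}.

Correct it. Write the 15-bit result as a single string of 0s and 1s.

110110011110101

s1 (pos 1,3,5,7,9,11,13,15): 1⊕0⊕1⊕0⊕1⊕1⊕0⊕1 = 1
s2 (pos 2,3,6,7,10,11,14,15): 1⊕0⊕0⊕0⊕1⊕1⊕0⊕1 = 0
s4 (pos 4,5,6,7,12,13,14,15): 1⊕1⊕0⊕0⊕0⊕0⊕0⊕1 = 1
s8 (pos 8,9,10,11,12,13,14,15): 1⊕1⊕1⊕1⊕0⊕0⊕0⊕1 = 1
Syndrome s8…s1 = 1101 → error at position 13.
Flip position 13: 110110011110001 → 110110011110101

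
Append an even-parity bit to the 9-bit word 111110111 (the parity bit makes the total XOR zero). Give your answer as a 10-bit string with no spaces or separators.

XOR of the 9 data bits: 1⊕1⊕1⊕1⊕1⊕0⊕1⊕1⊕1 = 0
Parity bit = 0 (so all 10 bits XOR to 0).

1111101110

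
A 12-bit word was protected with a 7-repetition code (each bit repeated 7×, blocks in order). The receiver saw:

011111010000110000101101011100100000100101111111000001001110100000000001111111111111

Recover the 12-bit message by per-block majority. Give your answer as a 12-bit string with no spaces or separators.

100100101011

Block 1 (0111110): 5 ones → 1
Block 2 (1000011): 3 ones → 0
Block 3 (0000101): 2 ones → 0
Block 4 (1010111): 5 ones → 1
Block 5 (0010000): 1 one → 0
Block 6 (0100101): 3 ones → 0
Block 7 (1111110): 6 ones → 1
Block 8 (0000100): 1 one → 0
Block 9 (1110100): 4 ones → 1
Block 10 (0000000): 0 ones → 0
Block 11 (0111111): 6 ones → 1
Block 12 (1111111): 7 ones → 1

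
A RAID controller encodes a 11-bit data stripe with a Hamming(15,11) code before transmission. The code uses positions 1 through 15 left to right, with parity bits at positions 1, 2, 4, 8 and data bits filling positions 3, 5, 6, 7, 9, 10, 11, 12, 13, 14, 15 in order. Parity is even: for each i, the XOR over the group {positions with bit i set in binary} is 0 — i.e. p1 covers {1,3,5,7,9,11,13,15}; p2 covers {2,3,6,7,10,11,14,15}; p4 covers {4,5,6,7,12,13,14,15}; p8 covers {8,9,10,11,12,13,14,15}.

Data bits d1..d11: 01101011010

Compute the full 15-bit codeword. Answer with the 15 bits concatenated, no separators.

Place data at non-parity positions: p1 p2 0 p4 1 1 0 p8 1 0 1 1 0 1 0
p1 (pos 1,3,5,7,9,11,13,15): XOR of data positions = 0⊕1⊕0⊕1⊕1⊕0⊕0 = 1
p2 (pos 2,3,6,7,10,11,14,15): XOR of data positions = 0⊕1⊕0⊕0⊕1⊕1⊕0 = 1
p4 (pos 4,5,6,7,12,13,14,15): XOR of data positions = 1⊕1⊕0⊕1⊕0⊕1⊕0 = 0
p8 (pos 8,9,10,11,12,13,14,15): XOR of data positions = 1⊕0⊕1⊕1⊕0⊕1⊕0 = 0
Codeword: 110011001011010

110011001011010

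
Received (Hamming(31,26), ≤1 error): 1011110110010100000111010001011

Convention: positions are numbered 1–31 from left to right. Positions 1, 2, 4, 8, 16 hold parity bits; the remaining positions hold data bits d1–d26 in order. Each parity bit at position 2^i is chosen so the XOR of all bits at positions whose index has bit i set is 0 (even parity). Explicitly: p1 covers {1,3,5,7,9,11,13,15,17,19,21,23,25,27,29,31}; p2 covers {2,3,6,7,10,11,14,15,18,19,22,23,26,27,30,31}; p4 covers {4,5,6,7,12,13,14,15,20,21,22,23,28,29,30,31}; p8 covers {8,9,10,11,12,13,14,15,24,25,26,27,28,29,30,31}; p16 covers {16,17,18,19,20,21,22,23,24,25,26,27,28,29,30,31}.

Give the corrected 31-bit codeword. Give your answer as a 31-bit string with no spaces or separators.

1011110110010100000011010001011

s1 (pos 1,3,5,7,9,11,13,15,17,19,21,23,25,27,29,31): 1⊕1⊕1⊕0⊕1⊕0⊕0⊕0⊕0⊕0⊕1⊕0⊕0⊕0⊕0⊕1 = 0
s2 (pos 2,3,6,7,10,11,14,15,18,19,22,23,26,27,30,31): 0⊕1⊕1⊕0⊕0⊕0⊕1⊕0⊕0⊕0⊕1⊕0⊕0⊕0⊕1⊕1 = 0
s4 (pos 4,5,6,7,12,13,14,15,20,21,22,23,28,29,30,31): 1⊕1⊕1⊕0⊕1⊕0⊕1⊕0⊕1⊕1⊕1⊕0⊕1⊕0⊕1⊕1 = 1
s8 (pos 8,9,10,11,12,13,14,15,24,25,26,27,28,29,30,31): 1⊕1⊕0⊕0⊕1⊕0⊕1⊕0⊕1⊕0⊕0⊕0⊕1⊕0⊕1⊕1 = 0
s16 (pos 16,17,18,19,20,21,22,23,24,25,26,27,28,29,30,31): 0⊕0⊕0⊕0⊕1⊕1⊕1⊕0⊕1⊕0⊕0⊕0⊕1⊕0⊕1⊕1 = 1
Syndrome s16…s1 = 10100 → error at position 20.
Flip position 20: 1011110110010100000111010001011 → 1011110110010100000011010001011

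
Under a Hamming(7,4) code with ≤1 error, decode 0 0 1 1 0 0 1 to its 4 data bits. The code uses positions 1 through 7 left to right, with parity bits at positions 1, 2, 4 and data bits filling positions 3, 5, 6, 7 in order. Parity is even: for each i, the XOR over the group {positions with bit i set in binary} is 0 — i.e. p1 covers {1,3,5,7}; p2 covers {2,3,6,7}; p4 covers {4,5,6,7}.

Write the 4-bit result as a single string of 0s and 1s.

s1 (pos 1,3,5,7): 0⊕1⊕0⊕1 = 0
s2 (pos 2,3,6,7): 0⊕1⊕0⊕1 = 0
s4 (pos 4,5,6,7): 1⊕0⊕0⊕1 = 0
Syndrome s4…s1 = 000 → no error.
Read data bits from positions 3,5,6,7: 1001

1001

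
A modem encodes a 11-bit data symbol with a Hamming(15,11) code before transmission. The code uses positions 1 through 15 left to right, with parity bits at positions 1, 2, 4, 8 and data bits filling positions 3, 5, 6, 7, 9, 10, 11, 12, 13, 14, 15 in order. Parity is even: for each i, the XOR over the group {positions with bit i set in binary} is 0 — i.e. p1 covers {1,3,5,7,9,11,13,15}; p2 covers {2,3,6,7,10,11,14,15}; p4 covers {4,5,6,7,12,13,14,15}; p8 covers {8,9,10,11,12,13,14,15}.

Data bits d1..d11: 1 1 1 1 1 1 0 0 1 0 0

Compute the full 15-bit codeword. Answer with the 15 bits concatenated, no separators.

Place data at non-parity positions: p1 p2 1 p4 1 1 1 p8 1 1 0 0 1 0 0
p1 (pos 1,3,5,7,9,11,13,15): XOR of data positions = 1⊕1⊕1⊕1⊕0⊕1⊕0 = 1
p2 (pos 2,3,6,7,10,11,14,15): XOR of data positions = 1⊕1⊕1⊕1⊕0⊕0⊕0 = 0
p4 (pos 4,5,6,7,12,13,14,15): XOR of data positions = 1⊕1⊕1⊕0⊕1⊕0⊕0 = 0
p8 (pos 8,9,10,11,12,13,14,15): XOR of data positions = 1⊕1⊕0⊕0⊕1⊕0⊕0 = 1
Codeword: 101011111100100

101011111100100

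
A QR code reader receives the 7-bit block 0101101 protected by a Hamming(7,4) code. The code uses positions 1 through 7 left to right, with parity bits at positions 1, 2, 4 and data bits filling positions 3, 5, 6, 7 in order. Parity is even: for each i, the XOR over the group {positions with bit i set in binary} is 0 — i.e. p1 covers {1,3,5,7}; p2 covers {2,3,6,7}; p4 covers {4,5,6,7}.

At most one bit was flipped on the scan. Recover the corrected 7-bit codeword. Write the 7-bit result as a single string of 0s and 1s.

0100101

s1 (pos 1,3,5,7): 0⊕0⊕1⊕1 = 0
s2 (pos 2,3,6,7): 1⊕0⊕0⊕1 = 0
s4 (pos 4,5,6,7): 1⊕1⊕0⊕1 = 1
Syndrome s4…s1 = 100 → error at position 4.
Flip position 4: 0101101 → 0100101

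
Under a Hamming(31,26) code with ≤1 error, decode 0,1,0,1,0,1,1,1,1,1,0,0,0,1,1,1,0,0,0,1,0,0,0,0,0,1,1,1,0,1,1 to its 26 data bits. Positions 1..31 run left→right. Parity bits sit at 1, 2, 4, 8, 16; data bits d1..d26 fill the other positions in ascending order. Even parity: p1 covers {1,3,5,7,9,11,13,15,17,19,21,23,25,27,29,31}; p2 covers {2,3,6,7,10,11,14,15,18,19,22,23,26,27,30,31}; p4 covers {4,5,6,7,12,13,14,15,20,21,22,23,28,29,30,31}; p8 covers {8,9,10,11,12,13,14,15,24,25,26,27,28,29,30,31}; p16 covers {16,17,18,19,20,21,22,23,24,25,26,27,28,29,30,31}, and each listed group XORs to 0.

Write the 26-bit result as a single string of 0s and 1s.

00111100011000110000111011

s1 (pos 1,3,5,7,9,11,13,15,17,19,21,23,25,27,29,31): 0⊕0⊕0⊕1⊕1⊕0⊕0⊕1⊕0⊕0⊕0⊕0⊕0⊕1⊕0⊕1 = 1
s2 (pos 2,3,6,7,10,11,14,15,18,19,22,23,26,27,30,31): 1⊕0⊕1⊕1⊕1⊕0⊕1⊕1⊕0⊕0⊕0⊕0⊕1⊕1⊕1⊕1 = 0
s4 (pos 4,5,6,7,12,13,14,15,20,21,22,23,28,29,30,31): 1⊕0⊕1⊕1⊕0⊕0⊕1⊕1⊕1⊕0⊕0⊕0⊕1⊕0⊕1⊕1 = 1
s8 (pos 8,9,10,11,12,13,14,15,24,25,26,27,28,29,30,31): 1⊕1⊕1⊕0⊕0⊕0⊕1⊕1⊕0⊕0⊕1⊕1⊕1⊕0⊕1⊕1 = 0
s16 (pos 16,17,18,19,20,21,22,23,24,25,26,27,28,29,30,31): 1⊕0⊕0⊕0⊕1⊕0⊕0⊕0⊕0⊕0⊕1⊕1⊕1⊕0⊕1⊕1 = 1
Syndrome s16…s1 = 10101 → error at position 21.
Flip position 21: 0101011111000111000100000111011 → 0101011111000111000110000111011
Read data bits from positions 3,5,6,7,9,10,11,12,13,14,15,17,18,19,20,21,22,23,24,25,26,27,28,29,30,31: 00111100011000110000111011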